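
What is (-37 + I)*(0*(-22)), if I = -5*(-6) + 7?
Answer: 0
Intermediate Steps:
I = 37 (I = 30 + 7 = 37)
(-37 + I)*(0*(-22)) = (-37 + 37)*(0*(-22)) = 0*0 = 0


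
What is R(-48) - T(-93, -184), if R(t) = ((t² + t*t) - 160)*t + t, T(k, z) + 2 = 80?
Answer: -213630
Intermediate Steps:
T(k, z) = 78 (T(k, z) = -2 + 80 = 78)
R(t) = t + t*(-160 + 2*t²) (R(t) = ((t² + t²) - 160)*t + t = (2*t² - 160)*t + t = (-160 + 2*t²)*t + t = t*(-160 + 2*t²) + t = t + t*(-160 + 2*t²))
R(-48) - T(-93, -184) = -48*(-159 + 2*(-48)²) - 1*78 = -48*(-159 + 2*2304) - 78 = -48*(-159 + 4608) - 78 = -48*4449 - 78 = -213552 - 78 = -213630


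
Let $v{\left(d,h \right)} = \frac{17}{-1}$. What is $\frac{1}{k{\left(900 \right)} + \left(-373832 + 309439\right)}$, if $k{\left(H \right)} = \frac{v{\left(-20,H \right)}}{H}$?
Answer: $- \frac{900}{57953717} \approx -1.553 \cdot 10^{-5}$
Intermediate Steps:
$v{\left(d,h \right)} = -17$ ($v{\left(d,h \right)} = 17 \left(-1\right) = -17$)
$k{\left(H \right)} = - \frac{17}{H}$
$\frac{1}{k{\left(900 \right)} + \left(-373832 + 309439\right)} = \frac{1}{- \frac{17}{900} + \left(-373832 + 309439\right)} = \frac{1}{\left(-17\right) \frac{1}{900} - 64393} = \frac{1}{- \frac{17}{900} - 64393} = \frac{1}{- \frac{57953717}{900}} = - \frac{900}{57953717}$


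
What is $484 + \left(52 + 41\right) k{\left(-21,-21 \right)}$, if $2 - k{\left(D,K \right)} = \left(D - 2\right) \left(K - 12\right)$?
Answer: $-69917$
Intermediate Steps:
$k{\left(D,K \right)} = 2 - \left(-12 + K\right) \left(-2 + D\right)$ ($k{\left(D,K \right)} = 2 - \left(D - 2\right) \left(K - 12\right) = 2 - \left(-2 + D\right) \left(-12 + K\right) = 2 - \left(-12 + K\right) \left(-2 + D\right)$)
$484 + \left(52 + 41\right) k{\left(-21,-21 \right)} = 484 + \left(52 + 41\right) \left(-22 + 2 \left(-21\right) + 12 \left(-21\right) - \left(-21\right) \left(-21\right)\right) = 484 + 93 \left(-22 - 42 - 252 - 441\right) = 484 + 93 \left(-757\right) = 484 - 70401 = -69917$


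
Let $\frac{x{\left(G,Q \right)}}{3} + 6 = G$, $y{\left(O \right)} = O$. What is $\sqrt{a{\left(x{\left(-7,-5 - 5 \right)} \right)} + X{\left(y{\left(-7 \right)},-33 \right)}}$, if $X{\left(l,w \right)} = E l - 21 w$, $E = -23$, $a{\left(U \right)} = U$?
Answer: $\sqrt{815} \approx 28.548$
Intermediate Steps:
$x{\left(G,Q \right)} = -18 + 3 G$
$X{\left(l,w \right)} = - 23 l - 21 w$
$\sqrt{a{\left(x{\left(-7,-5 - 5 \right)} \right)} + X{\left(y{\left(-7 \right)},-33 \right)}} = \sqrt{\left(-18 + 3 \left(-7\right)\right) - -854} = \sqrt{\left(-18 - 21\right) + \left(161 + 693\right)} = \sqrt{-39 + 854} = \sqrt{815}$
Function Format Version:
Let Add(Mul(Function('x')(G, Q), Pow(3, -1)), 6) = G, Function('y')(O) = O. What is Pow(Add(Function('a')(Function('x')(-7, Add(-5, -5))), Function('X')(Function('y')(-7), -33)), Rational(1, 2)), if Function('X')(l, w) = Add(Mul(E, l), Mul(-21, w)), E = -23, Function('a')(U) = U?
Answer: Pow(815, Rational(1, 2)) ≈ 28.548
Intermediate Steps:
Function('x')(G, Q) = Add(-18, Mul(3, G))
Function('X')(l, w) = Add(Mul(-23, l), Mul(-21, w))
Pow(Add(Function('a')(Function('x')(-7, Add(-5, -5))), Function('X')(Function('y')(-7), -33)), Rational(1, 2)) = Pow(Add(Add(-18, Mul(3, -7)), Add(Mul(-23, -7), Mul(-21, -33))), Rational(1, 2)) = Pow(Add(Add(-18, -21), Add(161, 693)), Rational(1, 2)) = Pow(Add(-39, 854), Rational(1, 2)) = Pow(815, Rational(1, 2))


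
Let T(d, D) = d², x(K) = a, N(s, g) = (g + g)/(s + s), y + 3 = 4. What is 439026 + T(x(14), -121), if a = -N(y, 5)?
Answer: 439051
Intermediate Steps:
y = 1 (y = -3 + 4 = 1)
N(s, g) = g/s (N(s, g) = (2*g)/((2*s)) = (2*g)*(1/(2*s)) = g/s)
a = -5 (a = -5/1 = -5 ≈ -5.0000)
x(K) = -5
439026 + T(x(14), -121) = 439026 + (-5)² = 439026 + 25 = 439051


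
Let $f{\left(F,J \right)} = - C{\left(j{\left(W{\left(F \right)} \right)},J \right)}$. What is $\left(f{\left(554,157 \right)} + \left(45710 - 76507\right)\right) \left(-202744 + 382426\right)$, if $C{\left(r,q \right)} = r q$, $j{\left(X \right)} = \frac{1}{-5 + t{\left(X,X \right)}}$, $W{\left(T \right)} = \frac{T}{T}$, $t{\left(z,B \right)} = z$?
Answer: $- \frac{11053228071}{2} \approx -5.5266 \cdot 10^{9}$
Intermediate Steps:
$W{\left(T \right)} = 1$
$j{\left(X \right)} = \frac{1}{-5 + X}$
$C{\left(r,q \right)} = q r$
$f{\left(F,J \right)} = \frac{J}{4}$ ($f{\left(F,J \right)} = - \frac{J}{-5 + 1} = - \frac{J}{-4} = - \frac{J \left(-1\right)}{4} = - \frac{\left(-1\right) J}{4} = \frac{J}{4}$)
$\left(f{\left(554,157 \right)} + \left(45710 - 76507\right)\right) \left(-202744 + 382426\right) = \left(\frac{1}{4} \cdot 157 + \left(45710 - 76507\right)\right) \left(-202744 + 382426\right) = \left(\frac{157}{4} - 30797\right) 179682 = \left(- \frac{123031}{4}\right) 179682 = - \frac{11053228071}{2}$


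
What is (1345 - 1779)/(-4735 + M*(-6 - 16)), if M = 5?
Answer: 434/4845 ≈ 0.089577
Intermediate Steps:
(1345 - 1779)/(-4735 + M*(-6 - 16)) = (1345 - 1779)/(-4735 + 5*(-6 - 16)) = -434/(-4735 + 5*(-22)) = -434/(-4735 - 110) = -434/(-4845) = -434*(-1/4845) = 434/4845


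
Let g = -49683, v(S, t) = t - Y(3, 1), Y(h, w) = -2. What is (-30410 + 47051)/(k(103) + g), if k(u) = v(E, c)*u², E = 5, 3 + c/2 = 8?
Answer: 1849/8625 ≈ 0.21438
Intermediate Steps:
c = 10 (c = -6 + 2*8 = -6 + 16 = 10)
v(S, t) = 2 + t (v(S, t) = t - 1*(-2) = t + 2 = 2 + t)
k(u) = 12*u² (k(u) = (2 + 10)*u² = 12*u²)
(-30410 + 47051)/(k(103) + g) = (-30410 + 47051)/(12*103² - 49683) = 16641/(12*10609 - 49683) = 16641/(127308 - 49683) = 16641/77625 = 16641*(1/77625) = 1849/8625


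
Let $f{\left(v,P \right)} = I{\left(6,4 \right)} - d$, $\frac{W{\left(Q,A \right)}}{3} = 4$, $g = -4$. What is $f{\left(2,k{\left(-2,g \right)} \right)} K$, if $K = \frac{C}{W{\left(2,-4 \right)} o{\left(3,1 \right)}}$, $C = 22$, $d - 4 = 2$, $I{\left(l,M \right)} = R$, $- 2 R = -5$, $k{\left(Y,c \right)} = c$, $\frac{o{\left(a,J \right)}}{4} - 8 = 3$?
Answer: $- \frac{7}{48} \approx -0.14583$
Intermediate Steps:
$o{\left(a,J \right)} = 44$ ($o{\left(a,J \right)} = 32 + 4 \cdot 3 = 32 + 12 = 44$)
$W{\left(Q,A \right)} = 12$ ($W{\left(Q,A \right)} = 3 \cdot 4 = 12$)
$R = \frac{5}{2}$ ($R = \left(- \frac{1}{2}\right) \left(-5\right) = \frac{5}{2} \approx 2.5$)
$I{\left(l,M \right)} = \frac{5}{2}$
$d = 6$ ($d = 4 + 2 = 6$)
$f{\left(v,P \right)} = - \frac{7}{2}$ ($f{\left(v,P \right)} = \frac{5}{2} - 6 = - \frac{7}{2}$)
$K = \frac{1}{24}$ ($K = \frac{22}{12 \cdot 44} = \frac{22}{528} = 22 \cdot \frac{1}{528} = \frac{1}{24} \approx 0.041667$)
$f{\left(2,k{\left(-2,g \right)} \right)} K = \left(- \frac{7}{2}\right) \frac{1}{24} = - \frac{7}{48}$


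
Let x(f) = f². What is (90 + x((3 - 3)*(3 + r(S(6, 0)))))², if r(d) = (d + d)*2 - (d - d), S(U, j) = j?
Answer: 8100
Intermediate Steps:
r(d) = 4*d (r(d) = (2*d)*2 - 1*0 = 4*d + 0 = 4*d)
(90 + x((3 - 3)*(3 + r(S(6, 0)))))² = (90 + ((3 - 3)*(3 + 4*0))²)² = (90 + (0*(3 + 0))²)² = (90 + (0*3)²)² = (90 + 0²)² = (90 + 0)² = 90² = 8100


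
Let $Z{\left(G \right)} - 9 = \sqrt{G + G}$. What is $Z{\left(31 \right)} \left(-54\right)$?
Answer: $-486 - 54 \sqrt{62} \approx -911.2$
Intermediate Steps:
$Z{\left(G \right)} = 9 + \sqrt{2} \sqrt{G}$ ($Z{\left(G \right)} = 9 + \sqrt{G + G} = 9 + \sqrt{2 G} = 9 + \sqrt{2} \sqrt{G}$)
$Z{\left(31 \right)} \left(-54\right) = \left(9 + \sqrt{2} \sqrt{31}\right) \left(-54\right) = \left(9 + \sqrt{62}\right) \left(-54\right) = -486 - 54 \sqrt{62}$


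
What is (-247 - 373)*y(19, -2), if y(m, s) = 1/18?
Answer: -310/9 ≈ -34.444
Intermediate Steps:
y(m, s) = 1/18
(-247 - 373)*y(19, -2) = (-247 - 373)*(1/18) = -620*1/18 = -310/9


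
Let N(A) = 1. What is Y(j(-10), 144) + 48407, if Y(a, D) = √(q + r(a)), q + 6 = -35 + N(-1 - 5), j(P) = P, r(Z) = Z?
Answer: 48407 + 5*I*√2 ≈ 48407.0 + 7.0711*I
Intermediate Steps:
q = -40 (q = -6 + (-35 + 1) = -6 - 34 = -40)
Y(a, D) = √(-40 + a)
Y(j(-10), 144) + 48407 = √(-40 - 10) + 48407 = √(-50) + 48407 = 5*I*√2 + 48407 = 48407 + 5*I*√2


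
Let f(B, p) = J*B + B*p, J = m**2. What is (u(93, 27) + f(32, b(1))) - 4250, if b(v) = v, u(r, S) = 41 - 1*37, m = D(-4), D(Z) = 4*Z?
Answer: 3978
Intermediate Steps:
m = -16 (m = 4*(-4) = -16)
u(r, S) = 4 (u(r, S) = 41 - 37 = 4)
J = 256 (J = (-16)**2 = 256)
f(B, p) = 256*B + B*p
(u(93, 27) + f(32, b(1))) - 4250 = (4 + 32*(256 + 1)) - 4250 = (4 + 32*257) - 4250 = (4 + 8224) - 4250 = 8228 - 4250 = 3978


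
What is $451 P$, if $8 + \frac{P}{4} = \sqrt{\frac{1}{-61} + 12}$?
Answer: $-14432 + \frac{1804 \sqrt{44591}}{61} \approx -8187.0$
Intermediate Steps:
$P = -32 + \frac{4 \sqrt{44591}}{61}$ ($P = -32 + 4 \sqrt{\frac{1}{-61} + 12} = -32 + 4 \sqrt{- \frac{1}{61} + 12} = -32 + 4 \sqrt{\frac{731}{61}} = -32 + 4 \frac{\sqrt{44591}}{61} = -32 + \frac{4 \sqrt{44591}}{61} \approx -18.153$)
$451 P = 451 \left(-32 + \frac{4 \sqrt{44591}}{61}\right) = -14432 + \frac{1804 \sqrt{44591}}{61}$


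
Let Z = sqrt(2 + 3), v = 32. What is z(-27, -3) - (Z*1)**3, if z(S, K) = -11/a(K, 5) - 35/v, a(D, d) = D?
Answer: 247/96 - 5*sqrt(5) ≈ -8.6074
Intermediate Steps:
Z = sqrt(5) ≈ 2.2361
z(S, K) = -35/32 - 11/K (z(S, K) = -11/K - 35/32 = -35/32 - 11/K)
z(-27, -3) - (Z*1)**3 = (-35/32 - 11/(-3)) - (sqrt(5)*1)**3 = (-35/32 - 11*(-1/3)) - (sqrt(5))**3 = (-35/32 + 11/3) - 5*sqrt(5) = 247/96 - 5*sqrt(5)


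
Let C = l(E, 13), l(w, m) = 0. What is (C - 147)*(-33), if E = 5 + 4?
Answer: 4851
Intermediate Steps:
E = 9
C = 0
(C - 147)*(-33) = (0 - 147)*(-33) = -147*(-33) = 4851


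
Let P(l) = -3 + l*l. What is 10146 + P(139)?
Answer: 29464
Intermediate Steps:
P(l) = -3 + l²
10146 + P(139) = 10146 + (-3 + 139²) = 10146 + (-3 + 19321) = 10146 + 19318 = 29464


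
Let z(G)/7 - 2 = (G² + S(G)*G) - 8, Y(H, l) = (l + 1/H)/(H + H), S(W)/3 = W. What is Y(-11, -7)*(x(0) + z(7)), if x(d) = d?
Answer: 51870/121 ≈ 428.68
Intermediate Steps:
S(W) = 3*W
Y(H, l) = (l + 1/H)/(2*H) (Y(H, l) = (l + 1/H)/((2*H)) = (l + 1/H)*(1/(2*H)) = (l + 1/H)/(2*H))
z(G) = -42 + 28*G² (z(G) = 14 + 7*((G² + (3*G)*G) - 8) = 14 + 7*((G² + 3*G²) - 8) = 14 + 7*(4*G² - 8) = 14 + 7*(-8 + 4*G²) = 14 + (-56 + 28*G²) = -42 + 28*G²)
Y(-11, -7)*(x(0) + z(7)) = ((½)*(1 - 11*(-7))/(-11)²)*(0 + (-42 + 28*7²)) = ((½)*(1/121)*(1 + 77))*(0 + (-42 + 28*49)) = ((½)*(1/121)*78)*(0 + (-42 + 1372)) = 39*(0 + 1330)/121 = (39/121)*1330 = 51870/121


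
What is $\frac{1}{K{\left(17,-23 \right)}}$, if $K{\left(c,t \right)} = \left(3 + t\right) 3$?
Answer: $- \frac{1}{60} \approx -0.016667$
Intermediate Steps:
$K{\left(c,t \right)} = 9 + 3 t$
$\frac{1}{K{\left(17,-23 \right)}} = \frac{1}{9 + 3 \left(-23\right)} = \frac{1}{9 - 69} = \frac{1}{-60} = - \frac{1}{60}$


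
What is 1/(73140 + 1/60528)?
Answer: 60528/4427017921 ≈ 1.3672e-5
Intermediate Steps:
1/(73140 + 1/60528) = 1/(4427017921/60528) = 60528/4427017921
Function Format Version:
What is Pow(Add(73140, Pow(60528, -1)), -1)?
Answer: Rational(60528, 4427017921) ≈ 1.3672e-5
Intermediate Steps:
Pow(Add(73140, Pow(60528, -1)), -1) = Pow(Add(73140, Rational(1, 60528)), -1) = Pow(Rational(4427017921, 60528), -1) = Rational(60528, 4427017921)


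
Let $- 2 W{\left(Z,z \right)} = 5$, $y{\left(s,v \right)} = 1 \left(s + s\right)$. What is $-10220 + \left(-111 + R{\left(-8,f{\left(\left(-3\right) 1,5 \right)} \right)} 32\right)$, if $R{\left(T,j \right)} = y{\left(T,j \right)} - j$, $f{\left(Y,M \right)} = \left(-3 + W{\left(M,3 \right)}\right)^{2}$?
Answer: $-11811$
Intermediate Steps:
$y{\left(s,v \right)} = 2 s$ ($y{\left(s,v \right)} = 1 \cdot 2 s = 2 s$)
$W{\left(Z,z \right)} = - \frac{5}{2}$ ($W{\left(Z,z \right)} = \left(- \frac{1}{2}\right) 5 = - \frac{5}{2}$)
$f{\left(Y,M \right)} = \frac{121}{4}$ ($f{\left(Y,M \right)} = \left(-3 - \frac{5}{2}\right)^{2} = \left(- \frac{11}{2}\right)^{2} = \frac{121}{4}$)
$R{\left(T,j \right)} = - j + 2 T$ ($R{\left(T,j \right)} = 2 T - j = - j + 2 T$)
$-10220 + \left(-111 + R{\left(-8,f{\left(\left(-3\right) 1,5 \right)} \right)} 32\right) = -10220 + \left(-111 + \left(\left(-1\right) \frac{121}{4} + 2 \left(-8\right)\right) 32\right) = -10220 + \left(-111 + \left(- \frac{121}{4} - 16\right) 32\right) = -10220 - 1591 = -11811$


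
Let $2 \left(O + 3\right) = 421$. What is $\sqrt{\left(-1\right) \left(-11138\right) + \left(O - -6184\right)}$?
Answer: $\frac{\sqrt{70118}}{2} \approx 132.4$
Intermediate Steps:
$O = \frac{415}{2}$ ($O = -3 + \frac{1}{2} \cdot 421 = -3 + \frac{421}{2} = \frac{415}{2} \approx 207.5$)
$\sqrt{\left(-1\right) \left(-11138\right) + \left(O - -6184\right)} = \sqrt{\left(-1\right) \left(-11138\right) + \left(\frac{415}{2} - -6184\right)} = \sqrt{11138 + \left(\frac{415}{2} + 6184\right)} = \sqrt{11138 + \frac{12783}{2}} = \sqrt{\frac{35059}{2}} = \frac{\sqrt{70118}}{2}$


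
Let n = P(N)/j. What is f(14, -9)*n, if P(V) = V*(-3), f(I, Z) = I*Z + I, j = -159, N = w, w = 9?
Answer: -1008/53 ≈ -19.019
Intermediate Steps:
N = 9
f(I, Z) = I + I*Z
P(V) = -3*V
n = 9/53 (n = -3*9/(-159) = -27*(-1/159) = 9/53 ≈ 0.16981)
f(14, -9)*n = (14*(1 - 9))*(9/53) = (14*(-8))*(9/53) = -112*9/53 = -1008/53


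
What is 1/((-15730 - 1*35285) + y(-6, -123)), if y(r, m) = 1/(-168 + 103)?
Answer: -65/3315976 ≈ -1.9602e-5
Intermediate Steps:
y(r, m) = -1/65 (y(r, m) = 1/(-65) = -1/65)
1/((-15730 - 1*35285) + y(-6, -123)) = 1/((-15730 - 1*35285) - 1/65) = 1/((-15730 - 35285) - 1/65) = 1/(-51015 - 1/65) = 1/(-3315976/65) = -65/3315976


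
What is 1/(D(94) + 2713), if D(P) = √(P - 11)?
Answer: 2713/7360286 - √83/7360286 ≈ 0.00036736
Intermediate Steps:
D(P) = √(-11 + P)
1/(D(94) + 2713) = 1/(√(-11 + 94) + 2713) = 1/(√83 + 2713) = 1/(2713 + √83)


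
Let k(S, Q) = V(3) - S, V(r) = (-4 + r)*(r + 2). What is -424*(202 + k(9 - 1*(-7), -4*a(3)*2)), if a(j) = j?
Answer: -76744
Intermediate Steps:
V(r) = (-4 + r)*(2 + r)
k(S, Q) = -5 - S (k(S, Q) = (-8 + 3² - 2*3) - S = (-8 + 9 - 6) - S = -5 - S)
-424*(202 + k(9 - 1*(-7), -4*a(3)*2)) = -424*(202 + (-5 - (9 - 1*(-7)))) = -424*(202 + (-5 - (9 + 7))) = -424*(202 + (-5 - 1*16)) = -424*(202 + (-5 - 16)) = -424*(202 - 21) = -424*181 = -76744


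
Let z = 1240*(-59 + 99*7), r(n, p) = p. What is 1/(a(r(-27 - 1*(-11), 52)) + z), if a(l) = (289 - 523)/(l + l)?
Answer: 4/3144631 ≈ 1.2720e-6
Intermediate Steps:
z = 786160 (z = 1240*(-59 + 693) = 1240*634 = 786160)
a(l) = -117/l (a(l) = -234*1/(2*l) = -117/l)
1/(a(r(-27 - 1*(-11), 52)) + z) = 1/(-117/52 + 786160) = 1/(-117*1/52 + 786160) = 1/(-9/4 + 786160) = 1/(3144631/4) = 4/3144631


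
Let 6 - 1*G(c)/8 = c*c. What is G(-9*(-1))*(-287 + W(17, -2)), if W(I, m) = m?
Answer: 173400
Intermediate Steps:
G(c) = 48 - 8*c**2 (G(c) = 48 - 8*c*c = 48 - 8*c**2)
G(-9*(-1))*(-287 + W(17, -2)) = (48 - 8*(-9*(-1))**2)*(-287 - 2) = (48 - 8*9**2)*(-289) = (48 - 8*81)*(-289) = (48 - 648)*(-289) = -600*(-289) = 173400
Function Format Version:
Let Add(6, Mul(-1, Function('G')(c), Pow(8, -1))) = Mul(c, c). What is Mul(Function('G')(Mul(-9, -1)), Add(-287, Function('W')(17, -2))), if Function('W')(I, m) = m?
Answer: 173400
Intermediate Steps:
Function('G')(c) = Add(48, Mul(-8, Pow(c, 2))) (Function('G')(c) = Add(48, Mul(-8, Mul(c, c))) = Add(48, Mul(-8, Pow(c, 2))))
Mul(Function('G')(Mul(-9, -1)), Add(-287, Function('W')(17, -2))) = Mul(Add(48, Mul(-8, Pow(Mul(-9, -1), 2))), Add(-287, -2)) = Mul(Add(48, Mul(-8, Pow(9, 2))), -289) = Mul(Add(48, Mul(-8, 81)), -289) = Mul(Add(48, -648), -289) = Mul(-600, -289) = 173400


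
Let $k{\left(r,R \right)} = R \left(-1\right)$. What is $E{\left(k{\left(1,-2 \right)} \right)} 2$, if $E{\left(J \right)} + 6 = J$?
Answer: $-8$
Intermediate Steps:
$k{\left(r,R \right)} = - R$
$E{\left(J \right)} = -6 + J$
$E{\left(k{\left(1,-2 \right)} \right)} 2 = \left(-6 - -2\right) 2 = \left(-6 + 2\right) 2 = \left(-4\right) 2 = -8$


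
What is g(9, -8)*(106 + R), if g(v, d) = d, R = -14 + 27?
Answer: -952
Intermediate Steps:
R = 13
g(9, -8)*(106 + R) = -8*(106 + 13) = -8*119 = -952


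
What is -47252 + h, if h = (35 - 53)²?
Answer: -46928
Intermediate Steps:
h = 324 (h = (-18)² = 324)
-47252 + h = -47252 + 324 = -46928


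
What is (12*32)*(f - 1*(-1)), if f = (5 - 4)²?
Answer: 768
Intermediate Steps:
f = 1 (f = 1² = 1)
(12*32)*(f - 1*(-1)) = (12*32)*(1 - 1*(-1)) = 384*(1 + 1) = 384*2 = 768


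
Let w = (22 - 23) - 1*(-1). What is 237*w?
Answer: 0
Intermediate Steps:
w = 0 (w = -1 + 1 = 0)
237*w = 237*0 = 0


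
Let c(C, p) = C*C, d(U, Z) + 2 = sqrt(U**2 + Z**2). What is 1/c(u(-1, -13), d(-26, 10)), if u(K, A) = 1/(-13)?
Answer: 169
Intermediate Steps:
u(K, A) = -1/13
d(U, Z) = -2 + sqrt(U**2 + Z**2)
c(C, p) = C**2
1/c(u(-1, -13), d(-26, 10)) = 1/((-1/13)**2) = 1/(1/169) = 169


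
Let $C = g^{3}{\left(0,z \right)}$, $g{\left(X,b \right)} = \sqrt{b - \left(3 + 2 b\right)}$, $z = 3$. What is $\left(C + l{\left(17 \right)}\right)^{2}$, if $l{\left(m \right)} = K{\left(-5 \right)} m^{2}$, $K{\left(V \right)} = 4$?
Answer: $1336120 - 13872 i \sqrt{6} \approx 1.3361 \cdot 10^{6} - 33979.0 i$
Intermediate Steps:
$l{\left(m \right)} = 4 m^{2}$
$g{\left(X,b \right)} = \sqrt{-3 - b}$ ($g{\left(X,b \right)} = \sqrt{b - \left(3 + 2 b\right)} = \sqrt{-3 - b}$)
$C = - 6 i \sqrt{6}$ ($C = \left(\sqrt{-3 - 3}\right)^{3} = \left(\sqrt{-6}\right)^{3} = \left(i \sqrt{6}\right)^{3} = - 6 i \sqrt{6} \approx - 14.697 i$)
$\left(C + l{\left(17 \right)}\right)^{2} = \left(- 6 i \sqrt{6} + 4 \cdot 17^{2}\right)^{2} = \left(- 6 i \sqrt{6} + 4 \cdot 289\right)^{2} = \left(- 6 i \sqrt{6} + 1156\right)^{2} = \left(1156 - 6 i \sqrt{6}\right)^{2}$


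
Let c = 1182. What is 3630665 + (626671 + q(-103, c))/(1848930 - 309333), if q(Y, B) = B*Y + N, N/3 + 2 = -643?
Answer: 5589761444995/1539597 ≈ 3.6307e+6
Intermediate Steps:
N = -1935 (N = -6 + 3*(-643) = -6 - 1929 = -1935)
q(Y, B) = -1935 + B*Y (q(Y, B) = B*Y - 1935 = -1935 + B*Y)
3630665 + (626671 + q(-103, c))/(1848930 - 309333) = 3630665 + (626671 + (-1935 + 1182*(-103)))/(1848930 - 309333) = 3630665 + (626671 + (-1935 - 121746))/1539597 = 3630665 + (626671 - 123681)*(1/1539597) = 3630665 + 502990*(1/1539597) = 3630665 + 502990/1539597 = 5589761444995/1539597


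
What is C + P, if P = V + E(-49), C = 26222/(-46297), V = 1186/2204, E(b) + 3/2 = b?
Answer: -1288958435/25509647 ≈ -50.528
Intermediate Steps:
E(b) = -3/2 + b
V = 593/1102 (V = 1186*(1/2204) = 593/1102 ≈ 0.53811)
C = -26222/46297 (C = 26222*(-1/46297) = -26222/46297 ≈ -0.56639)
P = -27529/551 (P = 593/1102 + (-3/2 - 49) = 593/1102 - 101/2 = -27529/551 ≈ -49.962)
C + P = -26222/46297 - 27529/551 = -1288958435/25509647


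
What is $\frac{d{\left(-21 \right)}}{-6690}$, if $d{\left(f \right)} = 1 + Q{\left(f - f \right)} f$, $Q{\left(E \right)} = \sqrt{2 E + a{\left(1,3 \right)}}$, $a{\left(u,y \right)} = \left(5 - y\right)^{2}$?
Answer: $\frac{41}{6690} \approx 0.0061285$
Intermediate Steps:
$Q{\left(E \right)} = \sqrt{4 + 2 E}$ ($Q{\left(E \right)} = \sqrt{2 E + \left(-5 + 3\right)^{2}} = \sqrt{2 E + \left(-2\right)^{2}} = \sqrt{2 E + 4} = \sqrt{4 + 2 E}$)
$d{\left(f \right)} = 1 + 2 f$ ($d{\left(f \right)} = 1 + \sqrt{4 + 2 \left(f - f\right)} f = 1 + \sqrt{4 + 2 \cdot 0} f = 1 + \sqrt{4 + 0} f = 1 + \sqrt{4} f = 1 + 2 f$)
$\frac{d{\left(-21 \right)}}{-6690} = \frac{1 + 2 \left(-21\right)}{-6690} = \left(1 - 42\right) \left(- \frac{1}{6690}\right) = \left(-41\right) \left(- \frac{1}{6690}\right) = \frac{41}{6690}$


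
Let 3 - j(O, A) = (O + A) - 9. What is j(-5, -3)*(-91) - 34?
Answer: -1854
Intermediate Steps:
j(O, A) = 12 - A - O (j(O, A) = 3 - ((O + A) - 9) = 3 - ((A + O) - 9) = 3 - (-9 + A + O) = 3 + (9 - A - O) = 12 - A - O)
j(-5, -3)*(-91) - 34 = (12 - 1*(-3) - 1*(-5))*(-91) - 34 = (12 + 3 + 5)*(-91) - 34 = 20*(-91) - 34 = -1820 - 34 = -1854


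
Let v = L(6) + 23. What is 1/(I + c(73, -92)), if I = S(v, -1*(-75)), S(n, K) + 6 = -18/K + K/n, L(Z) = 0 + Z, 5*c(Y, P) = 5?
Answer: -725/1924 ≈ -0.37682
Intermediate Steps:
c(Y, P) = 1 (c(Y, P) = (⅕)*5 = 1)
L(Z) = Z
v = 29 (v = 6 + 23 = 29)
S(n, K) = -6 - 18/K + K/n (S(n, K) = -6 + (-18/K + K/n) = -6 - 18/K + K/n)
I = -2649/725 (I = -6 - 18/((-1*(-75))) - 1*(-75)/29 = -6 - 18/75 + 75*(1/29) = -6 - 18*1/75 + 75/29 = -6 - 6/25 + 75/29 = -2649/725 ≈ -3.6538)
1/(I + c(73, -92)) = 1/(-2649/725 + 1) = 1/(-1924/725) = -725/1924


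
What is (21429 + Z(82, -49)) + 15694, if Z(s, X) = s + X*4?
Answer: 37009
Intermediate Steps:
Z(s, X) = s + 4*X
(21429 + Z(82, -49)) + 15694 = (21429 + (82 + 4*(-49))) + 15694 = (21429 + (82 - 196)) + 15694 = (21429 - 114) + 15694 = 21315 + 15694 = 37009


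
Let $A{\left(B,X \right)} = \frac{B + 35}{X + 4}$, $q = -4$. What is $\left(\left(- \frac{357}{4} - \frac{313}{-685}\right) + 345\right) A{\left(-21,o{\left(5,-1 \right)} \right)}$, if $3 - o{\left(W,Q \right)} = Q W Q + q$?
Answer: $\frac{4914049}{8220} \approx 597.82$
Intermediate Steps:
$o{\left(W,Q \right)} = 7 - W Q^{2}$ ($o{\left(W,Q \right)} = 3 - \left(Q W Q - 4\right) = 3 - \left(W Q^{2} - 4\right) = 3 - \left(-4 + W Q^{2}\right) = 7 - W Q^{2}$)
$A{\left(B,X \right)} = \frac{35 + B}{4 + X}$
$\left(\left(- \frac{357}{4} - \frac{313}{-685}\right) + 345\right) A{\left(-21,o{\left(5,-1 \right)} \right)} = \left(\left(- \frac{357}{4} - \frac{313}{-685}\right) + 345\right) \frac{35 - 21}{4 + \left(7 - 5 \left(-1\right)^{2}\right)} = \left(\left(\left(-357\right) \frac{1}{4} - - \frac{313}{685}\right) + 345\right) \frac{1}{4 + \left(7 - 5 \cdot 1\right)} 14 = \left(\left(- \frac{357}{4} + \frac{313}{685}\right) + 345\right) \frac{1}{4 + \left(7 - 5\right)} 14 = \left(- \frac{243293}{2740} + 345\right) \frac{1}{4 + 2} \cdot 14 = \frac{702007 \cdot \frac{1}{6} \cdot 14}{2740} = \frac{702007}{2740} \cdot \frac{7}{3} = \frac{4914049}{8220}$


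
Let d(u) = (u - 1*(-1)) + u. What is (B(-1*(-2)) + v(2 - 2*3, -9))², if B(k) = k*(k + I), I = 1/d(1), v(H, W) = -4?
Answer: 4/9 ≈ 0.44444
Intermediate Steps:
d(u) = 1 + 2*u (d(u) = (u + 1) + u = (1 + u) + u = 1 + 2*u)
I = ⅓ (I = 1/(1 + 2*1) = 1/(1 + 2) = 1/3 = ⅓ ≈ 0.33333)
B(k) = k*(⅓ + k) (B(k) = k*(k + ⅓) = k*(⅓ + k))
(B(-1*(-2)) + v(2 - 2*3, -9))² = ((-1*(-2))*(⅓ - 1*(-2)) - 4)² = (2*(⅓ + 2) - 4)² = (2*(7/3) - 4)² = (14/3 - 4)² = (⅔)² = 4/9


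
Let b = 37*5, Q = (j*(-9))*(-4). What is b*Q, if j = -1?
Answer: -6660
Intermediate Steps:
Q = -36 (Q = -1*(-9)*(-4) = 9*(-4) = -36)
b = 185
b*Q = 185*(-36) = -6660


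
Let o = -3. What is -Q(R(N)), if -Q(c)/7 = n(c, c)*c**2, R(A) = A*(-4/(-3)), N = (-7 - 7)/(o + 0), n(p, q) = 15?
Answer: 109760/27 ≈ 4065.2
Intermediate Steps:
N = 14/3 (N = (-7 - 7)/(-3 + 0) = -14/(-3) = -14*(-1/3) = 14/3 ≈ 4.6667)
R(A) = 4*A/3 (R(A) = A*(-4*(-1/3)) = A*(4/3) = 4*A/3)
Q(c) = -105*c**2
-Q(R(N)) = -(-105)*((4/3)*(14/3))**2 = -(-105)*(56/9)**2 = -(-105)*3136/81 = -1*(-109760/27) = 109760/27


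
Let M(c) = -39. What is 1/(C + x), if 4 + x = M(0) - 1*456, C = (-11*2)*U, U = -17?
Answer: -1/125 ≈ -0.0080000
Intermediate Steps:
C = 374 (C = -11*2*(-17) = -22*(-17) = 374)
x = -499 (x = -4 + (-39 - 1*456) = -4 + (-39 - 456) = -4 - 495 = -499)
1/(C + x) = 1/(374 - 499) = 1/(-125) = -1/125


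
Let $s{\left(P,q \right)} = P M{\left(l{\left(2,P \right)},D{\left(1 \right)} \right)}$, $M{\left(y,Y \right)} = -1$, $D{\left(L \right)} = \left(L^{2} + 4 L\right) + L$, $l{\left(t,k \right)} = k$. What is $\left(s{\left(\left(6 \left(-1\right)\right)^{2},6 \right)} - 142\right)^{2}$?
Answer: $31684$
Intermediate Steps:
$D{\left(L \right)} = L^{2} + 5 L$
$s{\left(P,q \right)} = - P$ ($s{\left(P,q \right)} = P \left(-1\right) = - P$)
$\left(s{\left(\left(6 \left(-1\right)\right)^{2},6 \right)} - 142\right)^{2} = \left(- \left(6 \left(-1\right)\right)^{2} - 142\right)^{2} = \left(- \left(-6\right)^{2} - 142\right)^{2} = \left(\left(-1\right) 36 - 142\right)^{2} = \left(-36 - 142\right)^{2} = \left(-178\right)^{2} = 31684$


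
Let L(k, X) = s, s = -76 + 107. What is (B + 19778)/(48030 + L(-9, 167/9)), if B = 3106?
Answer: 22884/48061 ≈ 0.47614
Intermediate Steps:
s = 31
L(k, X) = 31
(B + 19778)/(48030 + L(-9, 167/9)) = (3106 + 19778)/(48030 + 31) = 22884/48061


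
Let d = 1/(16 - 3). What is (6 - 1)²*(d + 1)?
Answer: 350/13 ≈ 26.923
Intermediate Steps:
d = 1/13 ≈ 0.076923
(6 - 1)²*(d + 1) = (6 - 1)²*(1/13 + 1) = 5²*(14/13) = 25*(14/13) = 350/13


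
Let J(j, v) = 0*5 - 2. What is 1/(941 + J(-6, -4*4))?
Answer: 1/939 ≈ 0.0010650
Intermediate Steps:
J(j, v) = -2 (J(j, v) = 0 - 2 = -2)
1/(941 + J(-6, -4*4)) = 1/(941 - 2) = 1/939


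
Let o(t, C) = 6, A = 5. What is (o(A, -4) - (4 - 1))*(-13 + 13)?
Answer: 0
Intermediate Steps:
(o(A, -4) - (4 - 1))*(-13 + 13) = (6 - (4 - 1))*(-13 + 13) = (6 - 1*3)*0 = (6 - 3)*0 = 3*0 = 0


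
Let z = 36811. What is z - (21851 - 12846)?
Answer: 27806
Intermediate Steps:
z - (21851 - 12846) = 36811 - (21851 - 12846) = 36811 - 1*9005 = 36811 - 9005 = 27806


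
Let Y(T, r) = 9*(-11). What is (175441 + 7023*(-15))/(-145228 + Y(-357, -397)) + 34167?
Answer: 381947501/11179 ≈ 34167.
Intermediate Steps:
Y(T, r) = -99
(175441 + 7023*(-15))/(-145228 + Y(-357, -397)) + 34167 = (175441 + 7023*(-15))/(-145228 - 99) + 34167 = (175441 - 105345)/(-145327) + 34167 = 70096*(-1/145327) + 34167 = -5392/11179 + 34167 = 381947501/11179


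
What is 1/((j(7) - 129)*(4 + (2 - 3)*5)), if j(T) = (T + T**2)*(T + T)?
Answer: -1/655 ≈ -0.0015267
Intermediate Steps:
j(T) = 2*T*(T + T**2) (j(T) = (T + T**2)*(2*T) = 2*T*(T + T**2))
1/((j(7) - 129)*(4 + (2 - 3)*5)) = 1/((2*7**2*(1 + 7) - 129)*(4 + (2 - 3)*5)) = 1/((2*49*8 - 129)*(4 - 1*5)) = 1/((784 - 129)*(4 - 5)) = 1/(655*(-1)) = 1/(-655) = -1/655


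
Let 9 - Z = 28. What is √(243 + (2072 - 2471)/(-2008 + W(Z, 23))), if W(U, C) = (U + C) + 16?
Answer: √4903899/142 ≈ 15.595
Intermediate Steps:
Z = -19 (Z = 9 - 1*28 = 9 - 28 = -19)
W(U, C) = 16 + C + U (W(U, C) = (C + U) + 16 = 16 + C + U)
√(243 + (2072 - 2471)/(-2008 + W(Z, 23))) = √(243 + (2072 - 2471)/(-2008 + (16 + 23 - 19))) = √(243 - 399/(-2008 + 20)) = √(243 - 399/(-1988)) = √(243 - 399*(-1/1988)) = √(243 + 57/284) = √(69069/284) = √4903899/142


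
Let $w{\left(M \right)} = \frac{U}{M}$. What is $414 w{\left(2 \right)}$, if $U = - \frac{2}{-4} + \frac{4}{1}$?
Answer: $\frac{1863}{2} \approx 931.5$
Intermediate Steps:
$U = \frac{9}{2}$ ($U = \left(-2\right) \left(- \frac{1}{4}\right) + 4 \cdot 1 = \frac{1}{2} + 4 = \frac{9}{2} \approx 4.5$)
$w{\left(M \right)} = \frac{9}{2 M}$
$414 w{\left(2 \right)} = 414 \frac{9}{2 \cdot 2} = 414 \cdot \frac{9}{2} \cdot \frac{1}{2} = 414 \cdot \frac{9}{4} = \frac{1863}{2}$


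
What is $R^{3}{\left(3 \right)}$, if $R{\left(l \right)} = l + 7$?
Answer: $1000$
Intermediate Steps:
$R{\left(l \right)} = 7 + l$
$R^{3}{\left(3 \right)} = \left(7 + 3\right)^{3} = 10^{3} = 1000$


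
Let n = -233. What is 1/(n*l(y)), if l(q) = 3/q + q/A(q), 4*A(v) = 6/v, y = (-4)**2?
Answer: -48/1910833 ≈ -2.5120e-5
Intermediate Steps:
y = 16
A(v) = 3/(2*v) (A(v) = (6/v)/4 = 3/(2*v))
l(q) = 3/q + 2*q**2/3 (l(q) = 3/q + q/((3/(2*q))) = 3/q + q*(2*q/3) = 3/q + 2*q**2/3)
1/(n*l(y)) = 1/(-233*(9 + 2*16**3)/(3*16)) = 1/(-233*(9 + 2*4096)/(3*16)) = 1/(-233*(9 + 8192)/(3*16)) = 1/(-233*8201/(3*16)) = 1/(-233*8201/48) = 1/(-1910833/48) = -48/1910833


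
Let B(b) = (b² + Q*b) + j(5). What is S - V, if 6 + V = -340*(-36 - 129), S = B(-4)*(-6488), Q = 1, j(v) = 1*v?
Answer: -166390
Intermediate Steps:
j(v) = v
B(b) = 5 + b + b² (B(b) = (b² + 1*b) + 5 = (b² + b) + 5 = (b + b²) + 5 = 5 + b + b²)
S = -110296 (S = (5 - 4 + (-4)²)*(-6488) = (5 - 4 + 16)*(-6488) = 17*(-6488) = -110296)
V = 56094 (V = -6 - 340*(-36 - 129) = -6 - 340*(-165) = -6 + 56100 = 56094)
S - V = -110296 - 1*56094 = -110296 - 56094 = -166390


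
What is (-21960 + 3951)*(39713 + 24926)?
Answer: -1164083751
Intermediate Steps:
(-21960 + 3951)*(39713 + 24926) = -18009*64639 = -1164083751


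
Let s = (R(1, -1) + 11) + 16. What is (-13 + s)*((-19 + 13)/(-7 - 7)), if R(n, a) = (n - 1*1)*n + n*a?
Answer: 39/7 ≈ 5.5714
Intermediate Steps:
R(n, a) = a*n + n*(-1 + n) (R(n, a) = (n - 1)*n + a*n = (-1 + n)*n + a*n = n*(-1 + n) + a*n = a*n + n*(-1 + n))
s = 26 (s = (1*(-1 - 1 + 1) + 11) + 16 = (1*(-1) + 11) + 16 = (-1 + 11) + 16 = 10 + 16 = 26)
(-13 + s)*((-19 + 13)/(-7 - 7)) = (-13 + 26)*((-19 + 13)/(-7 - 7)) = 13*(-6/(-14)) = 13*(-6*(-1/14)) = 13*(3/7) = 39/7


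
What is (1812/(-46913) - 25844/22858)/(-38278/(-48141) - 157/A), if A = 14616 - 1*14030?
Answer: -17685781221517884/7974313950393967 ≈ -2.2178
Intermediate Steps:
A = 586 (A = 14616 - 14030 = 586)
(1812/(-46913) - 25844/22858)/(-38278/(-48141) - 157/A) = (1812/(-46913) - 25844/22858)/(-38278/(-48141) - 157/586) = (1812*(-1/46913) - 25844*1/22858)/(-38278*(-1/48141) - 157*1/586) = (-1812/46913 - 12922/11429)/(38278/48141 - 157/586) = -626919134/(536168677*14872771/28210626) = -626919134/536168677*28210626/14872771 = -17685781221517884/7974313950393967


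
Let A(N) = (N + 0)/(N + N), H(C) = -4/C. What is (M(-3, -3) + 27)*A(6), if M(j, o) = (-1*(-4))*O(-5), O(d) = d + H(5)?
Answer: 19/10 ≈ 1.9000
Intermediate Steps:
O(d) = -⅘ + d (O(d) = d - 4/5 = d - 4*⅕ = d - ⅘ = -⅘ + d)
A(N) = ½ (A(N) = N/((2*N)) = N*(1/(2*N)) = ½)
M(j, o) = -116/5 (M(j, o) = (-1*(-4))*(-⅘ - 5) = 4*(-29/5) = -116/5)
(M(-3, -3) + 27)*A(6) = (-116/5 + 27)*(½) = (19/5)*(½) = 19/10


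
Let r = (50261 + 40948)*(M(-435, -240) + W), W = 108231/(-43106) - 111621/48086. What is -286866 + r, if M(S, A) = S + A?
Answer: -32280504259380696/518198779 ≈ -6.2294e+7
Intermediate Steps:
M(S, A) = A + S
W = -2503982673/518198779 (W = 108231*(-1/43106) - 111621*1/48086 = -108231/43106 - 111621/48086 = -2503982673/518198779 ≈ -4.8321)
r = -32131850648444082/518198779 (r = (50261 + 40948)*((-240 - 435) - 2503982673/518198779) = 91209*(-675 - 2503982673/518198779) = 91209*(-352288158498/518198779) = -32131850648444082/518198779 ≈ -6.2007e+7)
-286866 + r = -286866 - 32131850648444082/518198779 = -32280504259380696/518198779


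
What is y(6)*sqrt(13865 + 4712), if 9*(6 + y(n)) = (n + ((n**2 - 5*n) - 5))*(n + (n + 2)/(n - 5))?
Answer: 44*sqrt(18577)/9 ≈ 666.34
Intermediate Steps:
y(n) = -6 + (n + (2 + n)/(-5 + n))*(-5 + n**2 - 4*n)/9 (y(n) = -6 + ((n + ((n**2 - 5*n) - 5))*(n + (n + 2)/(n - 5)))/9 = -6 + ((n + (-5 + n**2 - 5*n))*(n + (2 + n)/(-5 + n)))/9 = -6 + ((-5 + n**2 - 4*n)*(n + (2 + n)/(-5 + n)))/9 = -6 + ((n + (2 + n)/(-5 + n))*(-5 + n**2 - 4*n))/9 = -6 + (n + (2 + n)/(-5 + n))*(-5 + n**2 - 4*n)/9)
y(6)*sqrt(13865 + 4712) = (-52/9 - 2/9*6 - 1/3*6**2 + (1/9)*6**3)*sqrt(13865 + 4712) = (-52/9 - 4/3 - 1/3*36 + (1/9)*216)*sqrt(18577) = (-52/9 - 4/3 - 12 + 24)*sqrt(18577) = 44*sqrt(18577)/9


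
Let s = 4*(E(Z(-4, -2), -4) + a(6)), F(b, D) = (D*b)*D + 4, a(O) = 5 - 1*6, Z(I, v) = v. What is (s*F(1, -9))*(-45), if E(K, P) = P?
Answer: 76500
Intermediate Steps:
a(O) = -1 (a(O) = 5 - 6 = -1)
F(b, D) = 4 + b*D² (F(b, D) = b*D² + 4 = 4 + b*D²)
s = -20 (s = 4*(-4 - 1) = 4*(-5) = -20)
(s*F(1, -9))*(-45) = -20*(4 + 1*(-9)²)*(-45) = -20*(4 + 1*81)*(-45) = -20*(4 + 81)*(-45) = -20*85*(-45) = -1700*(-45) = 76500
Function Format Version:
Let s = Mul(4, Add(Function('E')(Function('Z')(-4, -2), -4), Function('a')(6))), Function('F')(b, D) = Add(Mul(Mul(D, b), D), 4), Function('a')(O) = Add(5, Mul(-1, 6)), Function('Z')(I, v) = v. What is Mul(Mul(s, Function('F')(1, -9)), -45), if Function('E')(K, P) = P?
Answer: 76500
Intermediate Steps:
Function('a')(O) = -1 (Function('a')(O) = Add(5, -6) = -1)
Function('F')(b, D) = Add(4, Mul(b, Pow(D, 2))) (Function('F')(b, D) = Add(Mul(b, Pow(D, 2)), 4) = Add(4, Mul(b, Pow(D, 2))))
s = -20 (s = Mul(4, Add(-4, -1)) = Mul(4, -5) = -20)
Mul(Mul(s, Function('F')(1, -9)), -45) = Mul(Mul(-20, Add(4, Mul(1, Pow(-9, 2)))), -45) = Mul(Mul(-20, Add(4, Mul(1, 81))), -45) = Mul(Mul(-20, Add(4, 81)), -45) = Mul(Mul(-20, 85), -45) = Mul(-1700, -45) = 76500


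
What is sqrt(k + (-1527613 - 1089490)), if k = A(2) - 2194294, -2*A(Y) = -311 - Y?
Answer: I*sqrt(19244962)/2 ≈ 2193.5*I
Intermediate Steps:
A(Y) = 311/2 + Y/2 (A(Y) = -(-311 - Y)/2 = 311/2 + Y/2)
k = -4388275/2 (k = (311/2 + (1/2)*2) - 2194294 = (311/2 + 1) - 2194294 = 313/2 - 2194294 = -4388275/2 ≈ -2.1941e+6)
sqrt(k + (-1527613 - 1089490)) = sqrt(-4388275/2 + (-1527613 - 1089490)) = sqrt(-4388275/2 - 2617103) = sqrt(-9622481/2) = I*sqrt(19244962)/2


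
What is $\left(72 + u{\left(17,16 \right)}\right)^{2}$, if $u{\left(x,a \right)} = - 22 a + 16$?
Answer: $69696$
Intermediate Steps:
$u{\left(x,a \right)} = 16 - 22 a$
$\left(72 + u{\left(17,16 \right)}\right)^{2} = \left(72 + \left(16 - 352\right)\right)^{2} = \left(72 - 336\right)^{2} = \left(-264\right)^{2} = 69696$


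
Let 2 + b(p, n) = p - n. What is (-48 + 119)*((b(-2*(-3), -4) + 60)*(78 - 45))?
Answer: 159324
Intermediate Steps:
b(p, n) = -2 + p - n (b(p, n) = -2 + (p - n) = -2 + p - n)
(-48 + 119)*((b(-2*(-3), -4) + 60)*(78 - 45)) = (-48 + 119)*(((-2 - 2*(-3) - 1*(-4)) + 60)*(78 - 45)) = 71*(((-2 + 6 + 4) + 60)*33) = 71*((8 + 60)*33) = 71*(68*33) = 71*2244 = 159324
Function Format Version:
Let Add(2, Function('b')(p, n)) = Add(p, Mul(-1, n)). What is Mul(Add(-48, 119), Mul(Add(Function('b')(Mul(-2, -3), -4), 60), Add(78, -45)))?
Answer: 159324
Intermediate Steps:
Function('b')(p, n) = Add(-2, p, Mul(-1, n)) (Function('b')(p, n) = Add(-2, Add(p, Mul(-1, n))) = Add(-2, p, Mul(-1, n)))
Mul(Add(-48, 119), Mul(Add(Function('b')(Mul(-2, -3), -4), 60), Add(78, -45))) = Mul(Add(-48, 119), Mul(Add(Add(-2, Mul(-2, -3), Mul(-1, -4)), 60), Add(78, -45))) = Mul(71, Mul(Add(Add(-2, 6, 4), 60), 33)) = Mul(71, Mul(Add(8, 60), 33)) = Mul(71, Mul(68, 33)) = Mul(71, 2244) = 159324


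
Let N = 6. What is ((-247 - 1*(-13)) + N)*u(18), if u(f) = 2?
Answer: -456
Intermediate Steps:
((-247 - 1*(-13)) + N)*u(18) = ((-247 - 1*(-13)) + 6)*2 = ((-247 + 13) + 6)*2 = (-234 + 6)*2 = -228*2 = -456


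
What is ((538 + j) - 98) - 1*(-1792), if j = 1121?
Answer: 3353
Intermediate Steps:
((538 + j) - 98) - 1*(-1792) = ((538 + 1121) - 98) - 1*(-1792) = (1659 - 98) + 1792 = 1561 + 1792 = 3353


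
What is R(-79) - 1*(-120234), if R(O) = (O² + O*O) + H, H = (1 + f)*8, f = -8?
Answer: 132660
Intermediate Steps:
H = -56 (H = (1 - 8)*8 = -7*8 = -56)
R(O) = -56 + 2*O² (R(O) = (O² + O*O) - 56 = (O² + O²) - 56 = 2*O² - 56 = -56 + 2*O²)
R(-79) - 1*(-120234) = (-56 + 2*(-79)²) - 1*(-120234) = (-56 + 2*6241) + 120234 = (-56 + 12482) + 120234 = 12426 + 120234 = 132660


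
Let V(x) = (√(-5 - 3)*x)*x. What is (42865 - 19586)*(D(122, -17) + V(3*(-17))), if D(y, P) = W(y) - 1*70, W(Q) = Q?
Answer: 1210508 + 121097358*I*√2 ≈ 1.2105e+6 + 1.7126e+8*I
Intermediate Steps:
D(y, P) = -70 + y (D(y, P) = y - 1*70 = y - 70 = -70 + y)
V(x) = 2*I*√2*x² (V(x) = (√(-8)*x)*x = ((2*I*√2)*x)*x = (2*I*x*√2)*x = 2*I*√2*x²)
(42865 - 19586)*(D(122, -17) + V(3*(-17))) = (42865 - 19586)*((-70 + 122) + 2*I*√2*(3*(-17))²) = 23279*(52 + 2*I*√2*(-51)²) = 23279*(52 + 2*I*√2*2601) = 23279*(52 + 5202*I*√2) = 1210508 + 121097358*I*√2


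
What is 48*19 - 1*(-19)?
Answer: 931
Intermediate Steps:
48*19 - 1*(-19) = 912 + 19 = 931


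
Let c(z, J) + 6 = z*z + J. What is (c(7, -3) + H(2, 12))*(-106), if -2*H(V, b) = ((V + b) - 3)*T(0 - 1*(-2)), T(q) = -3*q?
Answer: -7738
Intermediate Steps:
c(z, J) = -6 + J + z² (c(z, J) = -6 + (z*z + J) = -6 + (z² + J) = -6 + (J + z²) = -6 + J + z²)
H(V, b) = -9 + 3*V + 3*b (H(V, b) = -((V + b) - 3)*(-3*(0 - 1*(-2)))/2 = -(-3 + V + b)*(-3*(0 + 2))/2 = -(-3 + V + b)*(-3*2)/2 = -(-3 + V + b)*(-6)/2 = -(18 - 6*V - 6*b)/2 = -9 + 3*V + 3*b)
(c(7, -3) + H(2, 12))*(-106) = ((-6 - 3 + 7²) + (-9 + 3*2 + 3*12))*(-106) = ((-6 - 3 + 49) + (-9 + 6 + 36))*(-106) = (40 + 33)*(-106) = 73*(-106) = -7738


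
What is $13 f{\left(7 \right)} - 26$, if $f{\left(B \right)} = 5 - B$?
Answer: $-52$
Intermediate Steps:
$13 f{\left(7 \right)} - 26 = 13 \left(5 - 7\right) - 26 = 13 \left(-2\right) - 26 = -26 - 26 = -52$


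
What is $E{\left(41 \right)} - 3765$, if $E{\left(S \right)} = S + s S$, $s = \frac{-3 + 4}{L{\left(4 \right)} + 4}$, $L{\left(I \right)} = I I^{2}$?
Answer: $- \frac{253191}{68} \approx -3723.4$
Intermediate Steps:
$L{\left(I \right)} = I^{3}$
$s = \frac{1}{68}$ ($s = \frac{-3 + 4}{4^{3} + 4} = 1 \frac{1}{64 + 4} = 1 \cdot \frac{1}{68} = \frac{1}{68} \approx 0.014706$)
$E{\left(S \right)} = \frac{69 S}{68}$ ($E{\left(S \right)} = S + \frac{S}{68} = \frac{69 S}{68}$)
$E{\left(41 \right)} - 3765 = \frac{69}{68} \cdot 41 - 3765 = \frac{2829}{68} - 3765 = - \frac{253191}{68}$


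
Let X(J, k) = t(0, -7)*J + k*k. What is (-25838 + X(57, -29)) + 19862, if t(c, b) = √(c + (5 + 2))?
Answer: -5135 + 57*√7 ≈ -4984.2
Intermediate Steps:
t(c, b) = √(7 + c) (t(c, b) = √(c + 7) = √(7 + c))
X(J, k) = k² + J*√7 (X(J, k) = √(7 + 0)*J + k*k = √7*J + k² = J*√7 + k² = k² + J*√7)
(-25838 + X(57, -29)) + 19862 = (-25838 + ((-29)² + 57*√7)) + 19862 = (-25838 + (841 + 57*√7)) + 19862 = (-24997 + 57*√7) + 19862 = -5135 + 57*√7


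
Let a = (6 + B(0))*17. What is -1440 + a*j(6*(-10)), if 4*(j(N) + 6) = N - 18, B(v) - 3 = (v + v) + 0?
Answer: -10683/2 ≈ -5341.5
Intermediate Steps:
B(v) = 3 + 2*v (B(v) = 3 + ((v + v) + 0) = 3 + (2*v + 0) = 3 + 2*v)
a = 153 (a = (6 + (3 + 2*0))*17 = (6 + (3 + 0))*17 = (6 + 3)*17 = 9*17 = 153)
j(N) = -21/2 + N/4 (j(N) = -6 + (N - 18)/4 = -6 + (-18 + N)/4 = -6 + (-9/2 + N/4) = -21/2 + N/4)
-1440 + a*j(6*(-10)) = -1440 + 153*(-21/2 + (6*(-10))/4) = -1440 + 153*(-21/2 + (1/4)*(-60)) = -1440 + 153*(-21/2 - 15) = -1440 + 153*(-51/2) = -1440 - 7803/2 = -10683/2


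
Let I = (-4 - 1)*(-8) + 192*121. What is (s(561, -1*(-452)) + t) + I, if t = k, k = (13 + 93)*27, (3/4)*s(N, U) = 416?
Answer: 80066/3 ≈ 26689.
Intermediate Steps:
s(N, U) = 1664/3 (s(N, U) = (4/3)*416 = 1664/3)
k = 2862 (k = 106*27 = 2862)
t = 2862
I = 23272 (I = -5*(-8) + 23232 = 40 + 23232 = 23272)
(s(561, -1*(-452)) + t) + I = (1664/3 + 2862) + 23272 = 10250/3 + 23272 = 80066/3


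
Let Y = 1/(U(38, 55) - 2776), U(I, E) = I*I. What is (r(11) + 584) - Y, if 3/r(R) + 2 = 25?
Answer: 17895443/30636 ≈ 584.13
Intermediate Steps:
r(R) = 3/23 (r(R) = 3/(-2 + 25) = 3/23)
U(I, E) = I²
Y = -1/1332 (Y = 1/(38² - 2776) = 1/(1444 - 2776) = 1/(-1332) = -1/1332 ≈ -0.00075075)
(r(11) + 584) - Y = (3/23 + 584) - 1*(-1/1332) = 13435/23 + 1/1332 = 17895443/30636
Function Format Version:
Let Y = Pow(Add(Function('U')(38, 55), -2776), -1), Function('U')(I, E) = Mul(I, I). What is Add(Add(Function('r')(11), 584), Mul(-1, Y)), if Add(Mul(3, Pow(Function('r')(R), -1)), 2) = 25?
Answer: Rational(17895443, 30636) ≈ 584.13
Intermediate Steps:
Function('r')(R) = Rational(3, 23) (Function('r')(R) = Mul(3, Pow(Add(-2, 25), -1)) = Mul(3, Pow(23, -1)) = Mul(3, Rational(1, 23)) = Rational(3, 23))
Function('U')(I, E) = Pow(I, 2)
Y = Rational(-1, 1332) (Y = Pow(Add(Pow(38, 2), -2776), -1) = Pow(Add(1444, -2776), -1) = Pow(-1332, -1) = Rational(-1, 1332) ≈ -0.00075075)
Add(Add(Function('r')(11), 584), Mul(-1, Y)) = Add(Add(Rational(3, 23), 584), Mul(-1, Rational(-1, 1332))) = Add(Rational(13435, 23), Rational(1, 1332)) = Rational(17895443, 30636)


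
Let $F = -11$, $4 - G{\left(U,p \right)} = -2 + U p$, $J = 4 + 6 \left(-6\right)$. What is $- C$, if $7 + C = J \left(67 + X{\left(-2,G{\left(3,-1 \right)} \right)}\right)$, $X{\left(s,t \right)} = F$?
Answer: $1799$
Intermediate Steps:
$J = -32$ ($J = 4 - 36 = -32$)
$G{\left(U,p \right)} = 6 - U p$ ($G{\left(U,p \right)} = 4 - \left(-2 + U p\right) = 6 - U p$)
$X{\left(s,t \right)} = -11$
$C = -1799$ ($C = -7 - 32 \left(67 - 11\right) = -7 - 1792 = -1799$)
$- C = \left(-1\right) \left(-1799\right) = 1799$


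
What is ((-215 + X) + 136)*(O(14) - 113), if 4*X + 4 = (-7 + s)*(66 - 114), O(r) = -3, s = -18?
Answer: -25520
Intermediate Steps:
X = 299 (X = -1 + ((-7 - 18)*(66 - 114))/4 = -1 + (-25*(-48))/4 = -1 + (¼)*1200 = -1 + 300 = 299)
((-215 + X) + 136)*(O(14) - 113) = ((-215 + 299) + 136)*(-3 - 113) = (84 + 136)*(-116) = 220*(-116) = -25520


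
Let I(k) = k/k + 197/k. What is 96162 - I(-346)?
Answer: 33271903/346 ≈ 96162.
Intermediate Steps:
I(k) = 1 + 197/k
96162 - I(-346) = 96162 - (197 - 346)/(-346) = 96162 - (-1)*(-149)/346 = 96162 - 1*149/346 = 96162 - 149/346 = 33271903/346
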